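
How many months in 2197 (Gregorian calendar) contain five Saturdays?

A month of length L has five Saturdays iff its first Saturday is on day ≤ L−28 (so day 1–3 in a 31-day month, 1–2 in a 30-day month, day 1 in a leap February).
Checking each month of 2197: Jan starts Sun (31d); Feb starts Wed (28d); Mar starts Wed (31d); Apr starts Sat (30d) ✓; May starts Mon (31d); Jun starts Thu (30d); Jul starts Sat (31d) ✓; Aug starts Tue (31d); Sep starts Fri (30d) ✓; Oct starts Sun (31d); Nov starts Wed (30d); Dec starts Fri (31d) ✓.
Five-Saturday months: April, July, September, December → 4.

4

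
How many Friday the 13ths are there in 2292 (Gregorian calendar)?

Check the 13th of each month of 2292: Jan 13: Wed, Feb 13: Sat, Mar 13: Sun, Apr 13: Wed, May 13: Fri, Jun 13: Mon, Jul 13: Wed, Aug 13: Sat, Sep 13: Tue, Oct 13: Thu, Nov 13: Sun, Dec 13: Tue.
Friday occurs in May — 1 month.

1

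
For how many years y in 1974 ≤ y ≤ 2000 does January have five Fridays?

January has 31 days; it has five Fridays when Friday falls among the first (month-length − 28) days — i.e. when January 1 is one of Friday/Thursday/Wednesday.
January 1 by year: 1974:Tue 1975:Wed✓ 1976:Thu✓ 1977:Sat 1978:Sun 1979:Mon 1980:Tue 1981:Thu✓ 1982:Fri✓ 1983:Sat 1984:Sun 1985:Tue 1986:Wed✓ 1987:Thu✓ 1988:Fri✓ 1989:Sun 1990:Mon 1991:Tue 1992:Wed✓ 1993:Fri✓ 1994:Sat 1995:Sun 1996:Mon 1997:Wed✓ 1998:Thu✓ 1999:Fri✓ 2000:Sat
Years with five Fridays: 1975, 1976, 1981, 1982, 1986, 1987, 1988, 1992, 1993, 1997, 1998, 1999 → 12.

12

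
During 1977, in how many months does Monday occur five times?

A month of length L has five Mondays iff its first Monday is on day ≤ L−28 (so day 1–3 in a 31-day month, 1–2 in a 30-day month, day 1 in a leap February).
Checking each month of 1977: Jan starts Sat (31d) ✓; Feb starts Tue (28d); Mar starts Tue (31d); Apr starts Fri (30d); May starts Sun (31d) ✓; Jun starts Wed (30d); Jul starts Fri (31d); Aug starts Mon (31d) ✓; Sep starts Thu (30d); Oct starts Sat (31d) ✓; Nov starts Tue (30d); Dec starts Thu (31d).
Five-Monday months: January, May, August, October → 4.

4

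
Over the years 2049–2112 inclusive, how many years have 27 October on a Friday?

8

Track 27 October's weekday year by year (advancing +1, or +2 across a Feb 29):
  2049: Wed  2050: Thu (+1)  2051: Fri (+1) ✓  2052: Sun (+2)  2053: Mon (+1)
  2054: Tue (+1)  2055: Wed (+1)  2056: Fri (+2) ✓  2057: Sat (+1)  2058: Sun (+1)
  2059: Mon (+1)  2060: Wed (+2)  2061: Thu (+1)  2062: Fri (+1) ✓  … (36 more years) …
  2099: Tue (+1)  2100: Wed (+1)  2101: Thu (+1)  2102: Fri (+1) ✓  2103: Sat (+1)
  2104: Mon (+2)  2105: Tue (+1)  2106: Wed (+1)  2107: Thu (+1)  2108: Sat (+2)
  2109: Sun (+1)  2110: Mon (+1)  2111: Tue (+1)  2112: Thu (+2)
Friday years: 2051, 2056, 2062, 2073, 2079, 2084, 2090, 2102 — 8 in total.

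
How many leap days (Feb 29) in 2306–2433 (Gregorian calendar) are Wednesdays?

Leap years in 2306–2433: 32 of them.
Feb 29 weekday advances by 5 (mod 7) from one leap year to the next four years later (or differs when a century non-leap intervenes).
Leap-day weekdays: 2308:Sat 2312:Thu 2316:Tue 2320:Sun 2324:Fri 2328:Wed✓ 2332:Mon 2336:Sat 2340:Thu 2344:Tue 2348:Sun 2352:Fri 2356:Wed✓ …(6 more)… 2384:Wed✓ 2388:Mon 2392:Sat 2396:Thu 2400:Tue 2404:Sun 2408:Fri 2412:Wed✓ 2416:Mon 2420:Sat 2424:Thu 2428:Tue 2432:Sun
Wednesday: 2328, 2356, 2384, 2412 → 4.

4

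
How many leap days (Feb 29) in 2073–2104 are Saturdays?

Leap years in 2073–2104: 7 of them.
Feb 29 weekday advances by 5 (mod 7) from one leap year to the next four years later (or differs when a century non-leap intervenes).
Leap-day weekdays: 2076:Sat✓ 2080:Thu 2084:Tue 2088:Sun 2092:Fri 2096:Wed 2104:Fri
Saturday: 2076 → 1.

1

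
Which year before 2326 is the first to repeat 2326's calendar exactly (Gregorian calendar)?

Two years share a calendar iff Jan 1 falls on the same weekday and both are leap or both are common. 2326: Jan 1 is Friday, common year.
2325: Jan 1 Thursday, common
2324: Jan 1 Tuesday, leap
2323: Jan 1 Monday, common
2322: Jan 1 Sunday, common
2321: Jan 1 Saturday, common
2320: Jan 1 Thursday, leap
2319: Jan 1 Wednesday, common
2318: Jan 1 Tuesday, common
2317: Jan 1 Monday, common
2316: Jan 1 Saturday, leap
2315: Jan 1 Friday, common
2315 matches on both conditions.

2315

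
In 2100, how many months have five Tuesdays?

A month of length L has five Tuesdays iff its first Tuesday is on day ≤ L−28 (so day 1–3 in a 31-day month, 1–2 in a 30-day month, day 1 in a leap February).
Checking each month of 2100: Jan starts Fri (31d); Feb starts Mon (28d); Mar starts Mon (31d) ✓; Apr starts Thu (30d); May starts Sat (31d); Jun starts Tue (30d) ✓; Jul starts Thu (31d); Aug starts Sun (31d) ✓; Sep starts Wed (30d); Oct starts Fri (31d); Nov starts Mon (30d) ✓; Dec starts Wed (31d).
Five-Tuesday months: March, June, August, November → 4.

4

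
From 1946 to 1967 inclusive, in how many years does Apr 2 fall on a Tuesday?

Track Apr 2's weekday year by year (advancing +1, or +2 across a Feb 29):
  1946: Tue ✓  1947: Wed (+1)  1948: Fri (+2)  1949: Sat (+1)  1950: Sun (+1)
  1951: Mon (+1)  1952: Wed (+2)  1953: Thu (+1)  1954: Fri (+1)  1955: Sat (+1)
  1956: Mon (+2)  1957: Tue (+1) ✓  1958: Wed (+1)  1959: Thu (+1)  1960: Sat (+2)
  1961: Sun (+1)  1962: Mon (+1)  1963: Tue (+1) ✓  1964: Thu (+2)  1965: Fri (+1)
  1966: Sat (+1)  1967: Sun (+1)
Tuesday years: 1946, 1957, 1963 — 3 in total.

3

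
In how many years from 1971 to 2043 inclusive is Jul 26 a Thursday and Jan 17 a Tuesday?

3

Check each year's weekday for Jul 26 and Jan 17:
  1971: Mon/Sun  1972: Wed/Mon  1973: Thu/Wed  1974: Fri/Thu  1975: Sat/Fri  1976: Mon/Sat  1977: Tue/Mon  1978: Wed/Tue  1979: Thu/Wed  1980: Sat/Thu  1981: Sun/Sat  1982: Mon/Sun  1983: Tue/Mon  1984: Thu/Tue ✓  …(45 more)…  2030: Fri/Thu  2031: Sat/Fri  2032: Mon/Sat  2033: Tue/Mon  2034: Wed/Tue  2035: Thu/Wed  2036: Sat/Thu  2037: Sun/Sat  2038: Mon/Sun  2039: Tue/Mon  2040: Thu/Tue ✓  2041: Fri/Thu  2042: Sat/Fri  2043: Sun/Sat
Both conditions hold in: 1984, 2012, 2040 — 3.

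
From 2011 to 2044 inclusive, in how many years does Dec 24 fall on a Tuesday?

5

Track Dec 24's weekday year by year (advancing +1, or +2 across a Feb 29):
  2011: Sat  2012: Mon (+2)  2013: Tue (+1) ✓  2014: Wed (+1)  2015: Thu (+1)
  2016: Sat (+2)  2017: Sun (+1)  2018: Mon (+1)  2019: Tue (+1) ✓  2020: Thu (+2)
  2021: Fri (+1)  2022: Sat (+1)  2023: Sun (+1)  2024: Tue (+2) ✓  … (6 more years) …
  2031: Wed (+1)  2032: Fri (+2)  2033: Sat (+1)  2034: Sun (+1)  2035: Mon (+1)
  2036: Wed (+2)  2037: Thu (+1)  2038: Fri (+1)  2039: Sat (+1)  2040: Mon (+2)
  2041: Tue (+1) ✓  2042: Wed (+1)  2043: Thu (+1)  2044: Sat (+2)
Tuesday years: 2013, 2019, 2024, 2030, 2041 — 5 in total.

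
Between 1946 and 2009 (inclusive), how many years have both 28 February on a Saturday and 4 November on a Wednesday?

Check each year's weekday for 28 February and 4 November:
  1946: Thu/Mon  1947: Fri/Tue  1948: Sat/Thu  1949: Mon/Fri  1950: Tue/Sat  1951: Wed/Sun  1952: Thu/Tue  1953: Sat/Wed ✓  1954: Sun/Thu  1955: Mon/Fri  1956: Tue/Sun  1957: Thu/Mon  1958: Fri/Tue  1959: Sat/Wed ✓  …(36 more)…  1996: Wed/Mon  1997: Fri/Tue  1998: Sat/Wed ✓  1999: Sun/Thu  2000: Mon/Sat  2001: Wed/Sun  2002: Thu/Mon  2003: Fri/Tue  2004: Sat/Thu  2005: Mon/Fri  2006: Tue/Sat  2007: Wed/Sun  2008: Thu/Tue  2009: Sat/Wed ✓
Both conditions hold in: 1953, 1959, 1970, 1981, 1987, 1998, 2009 — 7.

7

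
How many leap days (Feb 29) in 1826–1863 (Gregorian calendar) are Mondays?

1

Leap years in 1826–1863: 9 of them.
Feb 29 weekday advances by 5 (mod 7) from one leap year to the next four years later (or differs when a century non-leap intervenes).
Leap-day weekdays: 1828:Fri 1832:Wed 1836:Mon✓ 1840:Sat 1844:Thu 1848:Tue 1852:Sun 1856:Fri 1860:Wed
Monday: 1836 → 1.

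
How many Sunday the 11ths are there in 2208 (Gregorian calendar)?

2

Check the 11th of each month of 2208: Jan 11: Mon, Feb 11: Thu, Mar 11: Fri, Apr 11: Mon, May 11: Wed, Jun 11: Sat, Jul 11: Mon, Aug 11: Thu, Sep 11: Sun, Oct 11: Tue, Nov 11: Fri, Dec 11: Sun.
Sunday occurs in September, December — 2 months.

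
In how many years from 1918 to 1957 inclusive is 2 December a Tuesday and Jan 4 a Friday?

2

Check each year's weekday for 2 December and Jan 4:
  1918: Mon/Fri  1919: Tue/Sat  1920: Thu/Sun  1921: Fri/Tue  1922: Sat/Wed  1923: Sun/Thu  1924: Tue/Fri ✓  1925: Wed/Sun  1926: Thu/Mon  1927: Fri/Tue  1928: Sun/Wed  1929: Mon/Fri  1930: Tue/Sat  1931: Wed/Sun  …(12 more)…  1944: Sat/Tue  1945: Sun/Thu  1946: Mon/Fri  1947: Tue/Sat  1948: Thu/Sun  1949: Fri/Tue  1950: Sat/Wed  1951: Sun/Thu  1952: Tue/Fri ✓  1953: Wed/Sun  1954: Thu/Mon  1955: Fri/Tue  1956: Sun/Wed  1957: Mon/Fri
Both conditions hold in: 1924, 1952 — 2.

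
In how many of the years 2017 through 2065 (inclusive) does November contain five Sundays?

14

November has 30 days; it has five Sundays when Sunday falls among the first (month-length − 28) days — i.e. when November 1 is one of Sunday/Saturday.
November 1 by year: 2017:Wed 2018:Thu 2019:Fri 2020:Sun✓ 2021:Mon 2022:Tue 2023:Wed 2024:Fri 2025:Sat✓ 2026:Sun✓ 2027:Mon 2028:Wed 2029:Thu 2030:Fri 2031:Sat✓ …(19 more)… 2051:Wed 2052:Fri 2053:Sat✓ 2054:Sun✓ 2055:Mon 2056:Wed 2057:Thu 2058:Fri 2059:Sat✓ 2060:Mon 2061:Tue 2062:Wed 2063:Thu 2064:Sat✓ 2065:Sun✓
Years with five Sundays: 2020, 2025, 2026, 2031, 2036, 2037, 2042, 2043, 2048, 2053, 2054, 2059, 2064, 2065 → 14.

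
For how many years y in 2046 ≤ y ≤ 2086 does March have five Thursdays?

March has 31 days; it has five Thursdays when Thursday falls among the first (month-length − 28) days — i.e. when March 1 is one of Thursday/Wednesday/Tuesday.
March 1 by year: 2046:Thu✓ 2047:Fri 2048:Sun 2049:Mon 2050:Tue✓ 2051:Wed✓ 2052:Fri 2053:Sat 2054:Sun 2055:Mon 2056:Wed✓ 2057:Thu✓ 2058:Fri 2059:Sat 2060:Mon …(11 more)… 2072:Tue✓ 2073:Wed✓ 2074:Thu✓ 2075:Fri 2076:Sun 2077:Mon 2078:Tue✓ 2079:Wed✓ 2080:Fri 2081:Sat 2082:Sun 2083:Mon 2084:Wed✓ 2085:Thu✓ 2086:Fri
Years with five Thursdays: 2046, 2050, 2051, 2056, 2057, 2061, 2062, 2063, 2067, 2068, 2072, 2073, 2074, 2078, 2079, 2084, 2085 → 17.

17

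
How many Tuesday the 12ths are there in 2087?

Check the 12th of each month of 2087: Jan 12: Sun, Feb 12: Wed, Mar 12: Wed, Apr 12: Sat, May 12: Mon, Jun 12: Thu, Jul 12: Sat, Aug 12: Tue, Sep 12: Fri, Oct 12: Sun, Nov 12: Wed, Dec 12: Fri.
Tuesday occurs in August — 1 month.

1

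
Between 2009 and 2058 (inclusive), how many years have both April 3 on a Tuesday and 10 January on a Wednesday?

5

Check each year's weekday for April 3 and 10 January:
  2009: Fri/Sat  2010: Sat/Sun  2011: Sun/Mon  2012: Tue/Tue  2013: Wed/Thu  2014: Thu/Fri  2015: Fri/Sat  2016: Sun/Sun  2017: Mon/Tue  2018: Tue/Wed ✓  2019: Wed/Thu  2020: Fri/Fri  2021: Sat/Sun  2022: Sun/Mon  …(22 more)…  2045: Mon/Tue  2046: Tue/Wed ✓  2047: Wed/Thu  2048: Fri/Fri  2049: Sat/Sun  2050: Sun/Mon  2051: Mon/Tue  2052: Wed/Wed  2053: Thu/Fri  2054: Fri/Sat  2055: Sat/Sun  2056: Mon/Mon  2057: Tue/Wed ✓  2058: Wed/Thu
Both conditions hold in: 2018, 2029, 2035, 2046, 2057 — 5.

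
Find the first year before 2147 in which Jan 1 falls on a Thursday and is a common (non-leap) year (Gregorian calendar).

2139

Jan 1 advances by 2 weekdays after a leap year and by 1 after a common year.
2147: Jan 1 is Sunday.
2146: Saturday
2145: Friday
2144: Wednesday (leap)
2143: Tuesday
2142: Monday
2141: Sunday
2140: Friday (leap)
2139: Thursday
2139 begins on a Thursday and is a common year.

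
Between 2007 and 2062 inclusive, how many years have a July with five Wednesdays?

July has 31 days; it has five Wednesdays when Wednesday falls among the first (month-length − 28) days — i.e. when July 1 is one of Wednesday/Tuesday/Monday.
July 1 by year: 2007:Sun 2008:Tue✓ 2009:Wed✓ 2010:Thu 2011:Fri 2012:Sun 2013:Mon✓ 2014:Tue✓ 2015:Wed✓ 2016:Fri 2017:Sat 2018:Sun 2019:Mon✓ 2020:Wed✓ 2021:Thu …(26 more)… 2048:Wed✓ 2049:Thu 2050:Fri 2051:Sat 2052:Mon✓ 2053:Tue✓ 2054:Wed✓ 2055:Thu 2056:Sat 2057:Sun 2058:Mon✓ 2059:Tue✓ 2060:Thu 2061:Fri 2062:Sat
Years with five Wednesdays: 2008, 2009, 2013, 2014, 2015, 2019, 2020, 2024, 2025, 2026, 2030, 2031, 2036, 2037, 2041, 2042, 2043, 2047, 2048, 2052, 2053, 2054, 2058, 2059 → 24.

24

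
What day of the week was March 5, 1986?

Wednesday

January 1, 1986 is a Wednesday.
March 5 is day 64 of the year, i.e. 63 days after Jan 1.
63 mod 7 = 0, so advance 0 weekdays from Wednesday: Wednesday.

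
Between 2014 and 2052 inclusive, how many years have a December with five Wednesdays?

16

December has 31 days; it has five Wednesdays when Wednesday falls among the first (month-length − 28) days — i.e. when December 1 is one of Wednesday/Tuesday/Monday.
December 1 by year: 2014:Mon✓ 2015:Tue✓ 2016:Thu 2017:Fri 2018:Sat 2019:Sun 2020:Tue✓ 2021:Wed✓ 2022:Thu 2023:Fri 2024:Sun 2025:Mon✓ 2026:Tue✓ 2027:Wed✓ 2028:Fri …(9 more)… 2038:Wed✓ 2039:Thu 2040:Sat 2041:Sun 2042:Mon✓ 2043:Tue✓ 2044:Thu 2045:Fri 2046:Sat 2047:Sun 2048:Tue✓ 2049:Wed✓ 2050:Thu 2051:Fri 2052:Sun
Years with five Wednesdays: 2014, 2015, 2020, 2021, 2025, 2026, 2027, 2031, 2032, 2036, 2037, 2038, 2042, 2043, 2048, 2049 → 16.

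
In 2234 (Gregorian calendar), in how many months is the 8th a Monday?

Check the 8th of each month of 2234: Jan 8: Wed, Feb 8: Sat, Mar 8: Sat, Apr 8: Tue, May 8: Thu, Jun 8: Sun, Jul 8: Tue, Aug 8: Fri, Sep 8: Mon, Oct 8: Wed, Nov 8: Sat, Dec 8: Mon.
Monday occurs in September, December — 2 months.

2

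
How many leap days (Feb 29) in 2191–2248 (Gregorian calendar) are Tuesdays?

Leap years in 2191–2248: 14 of them.
Feb 29 weekday advances by 5 (mod 7) from one leap year to the next four years later (or differs when a century non-leap intervenes).
Leap-day weekdays: 2192:Wed 2196:Mon 2204:Wed 2208:Mon 2212:Sat 2216:Thu 2220:Tue✓ 2224:Sun 2228:Fri 2232:Wed 2236:Mon 2240:Sat 2244:Thu 2248:Tue✓
Tuesday: 2220, 2248 → 2.

2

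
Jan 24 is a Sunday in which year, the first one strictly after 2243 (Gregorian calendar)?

2247

From one year to the next, a fixed date's weekday advances by 1, or by 2 when a Feb 29 lies between the two dates.
2243: January 24 is Tuesday.
2244: Wednesday (+1)
2245: Friday (+2)
2246: Saturday (+1)
2247: Sunday (+1)
Jan 24 falls on a Sunday in 2247.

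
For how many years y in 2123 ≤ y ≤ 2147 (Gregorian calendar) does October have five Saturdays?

11

October has 31 days; it has five Saturdays when Saturday falls among the first (month-length − 28) days — i.e. when October 1 is one of Saturday/Friday/Thursday.
October 1 by year: 2123:Fri✓ 2124:Sun 2125:Mon 2126:Tue 2127:Wed 2128:Fri✓ 2129:Sat✓ 2130:Sun 2131:Mon 2132:Wed 2133:Thu✓ 2134:Fri✓ 2135:Sat✓ 2136:Mon 2137:Tue 2138:Wed 2139:Thu✓ 2140:Sat✓ 2141:Sun 2142:Mon 2143:Tue 2144:Thu✓ 2145:Fri✓ 2146:Sat✓ 2147:Sun
Years with five Saturdays: 2123, 2128, 2129, 2133, 2134, 2135, 2139, 2140, 2144, 2145, 2146 → 11.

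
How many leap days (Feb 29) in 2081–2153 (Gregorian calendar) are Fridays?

Leap years in 2081–2153: 17 of them.
Feb 29 weekday advances by 5 (mod 7) from one leap year to the next four years later (or differs when a century non-leap intervenes).
Leap-day weekdays: 2084:Tue 2088:Sun 2092:Fri✓ 2096:Wed 2104:Fri✓ 2108:Wed 2112:Mon 2116:Sat 2120:Thu 2124:Tue 2128:Sun 2132:Fri✓ 2136:Wed 2140:Mon 2144:Sat 2148:Thu 2152:Tue
Friday: 2092, 2104, 2132 → 3.

3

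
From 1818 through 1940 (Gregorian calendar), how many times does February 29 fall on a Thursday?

Leap years in 1818–1940: 30 of them.
Feb 29 weekday advances by 5 (mod 7) from one leap year to the next four years later (or differs when a century non-leap intervenes).
Leap-day weekdays: 1820:Tue 1824:Sun 1828:Fri 1832:Wed 1836:Mon 1840:Sat 1844:Thu✓ 1848:Tue 1852:Sun 1856:Fri 1860:Wed 1864:Mon 1868:Sat …(4 more)… 1888:Wed 1892:Mon 1896:Sat 1904:Mon 1908:Sat 1912:Thu✓ 1916:Tue 1920:Sun 1924:Fri 1928:Wed 1932:Mon 1936:Sat 1940:Thu✓
Thursday: 1844, 1872, 1912, 1940 → 4.

4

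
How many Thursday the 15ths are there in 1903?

Check the 15th of each month of 1903: Jan 15: Thu, Feb 15: Sun, Mar 15: Sun, Apr 15: Wed, May 15: Fri, Jun 15: Mon, Jul 15: Wed, Aug 15: Sat, Sep 15: Tue, Oct 15: Thu, Nov 15: Sun, Dec 15: Tue.
Thursday occurs in January, October — 2 months.

2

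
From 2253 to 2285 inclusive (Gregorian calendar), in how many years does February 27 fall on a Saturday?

Track February 27's weekday year by year (advancing +1, or +2 across a Feb 29):
  2253: Sun  2254: Mon (+1)  2255: Tue (+1)  2256: Wed (+1)  2257: Fri (+2)
  2258: Sat (+1) ✓  2259: Sun (+1)  2260: Mon (+1)  2261: Wed (+2)  2262: Thu (+1)
  2263: Fri (+1)  2264: Sat (+1) ✓  2265: Mon (+2)  2266: Tue (+1)  … (5 more years) …
  2272: Tue (+1)  2273: Thu (+2)  2274: Fri (+1)  2275: Sat (+1) ✓  2276: Sun (+1)
  2277: Tue (+2)  2278: Wed (+1)  2279: Thu (+1)  2280: Fri (+1)  2281: Sun (+2)
  2282: Mon (+1)  2283: Tue (+1)  2284: Wed (+1)  2285: Fri (+2)
Saturday years: 2258, 2264, 2269, 2275 — 4 in total.

4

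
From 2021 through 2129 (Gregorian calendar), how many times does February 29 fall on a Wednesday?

4

Leap years in 2021–2129: 26 of them.
Feb 29 weekday advances by 5 (mod 7) from one leap year to the next four years later (or differs when a century non-leap intervenes).
Leap-day weekdays: 2024:Thu 2028:Tue 2032:Sun 2036:Fri 2040:Wed✓ 2044:Mon 2048:Sat 2052:Thu 2056:Tue 2060:Sun 2064:Fri 2068:Wed✓ 2072:Mon 2076:Sat 2080:Thu 2084:Tue 2088:Sun 2092:Fri 2096:Wed✓ 2104:Fri 2108:Wed✓ 2112:Mon 2116:Sat 2120:Thu 2124:Tue 2128:Sun
Wednesday: 2040, 2068, 2096, 2108 → 4.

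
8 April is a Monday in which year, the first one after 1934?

1935

From one year to the next, a fixed date's weekday advances by 1, or by 2 when a Feb 29 lies between the two dates.
1934: April 8 is Sunday.
1935: Monday (+1)
8 April falls on a Monday in 1935.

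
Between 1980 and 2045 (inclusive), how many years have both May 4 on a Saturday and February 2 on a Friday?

2

Check each year's weekday for May 4 and February 2:
  1980: Sun/Sat  1981: Mon/Mon  1982: Tue/Tue  1983: Wed/Wed  1984: Fri/Thu  1985: Sat/Sat  1986: Sun/Sun  1987: Mon/Mon  1988: Wed/Tue  1989: Thu/Thu  1990: Fri/Fri  1991: Sat/Sat  1992: Mon/Sun  1993: Tue/Tue  …(38 more)…  2032: Tue/Mon  2033: Wed/Wed  2034: Thu/Thu  2035: Fri/Fri  2036: Sun/Sat  2037: Mon/Mon  2038: Tue/Tue  2039: Wed/Wed  2040: Fri/Thu  2041: Sat/Sat  2042: Sun/Sun  2043: Mon/Mon  2044: Wed/Tue  2045: Thu/Thu
Both conditions hold in: 1996, 2024 — 2.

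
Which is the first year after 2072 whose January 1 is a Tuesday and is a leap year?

2092

Jan 1 advances by 2 weekdays after a leap year and by 1 after a common year.
2072: Jan 1 is Friday (leap).
2073: Sunday
2074: Monday
2075: Tuesday
2076: Wednesday (leap)
2077: Friday
2078: Saturday
2079: Sunday
2080: Monday (leap)
2081: Wednesday
2082: Thursday
2083: Friday
2084: Saturday (leap)
2085: Monday
2086: Tuesday
2087: Wednesday
2088: Thursday (leap)
2089: Saturday
2090: Sunday
2091: Monday
2092: Tuesday (leap)
2092 begins on a Tuesday and is a leap year.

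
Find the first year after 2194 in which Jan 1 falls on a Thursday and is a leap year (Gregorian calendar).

2224

Jan 1 advances by 2 weekdays after a leap year and by 1 after a common year.
2194: Jan 1 is Wednesday.
2195: Thursday
2196: Friday (leap)
2197: Sunday
2198: Monday
2199: Tuesday
2200: Wednesday
2201: Thursday
2202: Friday
2203: Saturday
2204: Sunday (leap)
2205: Tuesday
2206: Wednesday
2207: Thursday
2208: Friday (leap)
2209: Sunday
2210: Monday
2211: Tuesday
2212: Wednesday (leap)
2213: Friday
2214: Saturday
2215: Sunday
2216: Monday (leap)
2217: Wednesday
2218: Thursday
2219: Friday
2220: Saturday (leap)
2221: Monday
2222: Tuesday
2223: Wednesday
2224: Thursday (leap)
2224 begins on a Thursday and is a leap year.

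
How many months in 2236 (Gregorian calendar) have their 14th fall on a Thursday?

3

Check the 14th of each month of 2236: Jan 14: Thu, Feb 14: Sun, Mar 14: Mon, Apr 14: Thu, May 14: Sat, Jun 14: Tue, Jul 14: Thu, Aug 14: Sun, Sep 14: Wed, Oct 14: Fri, Nov 14: Mon, Dec 14: Wed.
Thursday occurs in January, April, July — 3 months.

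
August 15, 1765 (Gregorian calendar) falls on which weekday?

Thursday

January 1, 1765 is a Tuesday.
August 15 is day 227 of the year, i.e. 226 days after Jan 1.
226 mod 7 = 2, so advance 2 weekdays from Tuesday: Thursday.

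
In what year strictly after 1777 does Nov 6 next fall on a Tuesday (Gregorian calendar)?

From one year to the next, a fixed date's weekday advances by 1, or by 2 when a Feb 29 lies between the two dates.
1777: November 6 is Thursday.
1778: Friday (+1)
1779: Saturday (+1)
1780: Monday (+2)
1781: Tuesday (+1)
Nov 6 falls on a Tuesday in 1781.

1781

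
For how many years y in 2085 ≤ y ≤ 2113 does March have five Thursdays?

March has 31 days; it has five Thursdays when Thursday falls among the first (month-length − 28) days — i.e. when March 1 is one of Thursday/Wednesday/Tuesday.
March 1 by year: 2085:Thu✓ 2086:Fri 2087:Sat 2088:Mon 2089:Tue✓ 2090:Wed✓ 2091:Thu✓ 2092:Sat 2093:Sun 2094:Mon 2095:Tue✓ 2096:Thu✓ 2097:Fri 2098:Sat 2099:Sun 2100:Mon 2101:Tue✓ 2102:Wed✓ 2103:Thu✓ 2104:Sat 2105:Sun 2106:Mon 2107:Tue✓ 2108:Thu✓ 2109:Fri 2110:Sat 2111:Sun 2112:Tue✓ 2113:Wed✓
Years with five Thursdays: 2085, 2089, 2090, 2091, 2095, 2096, 2101, 2102, 2103, 2107, 2108, 2112, 2113 → 13.

13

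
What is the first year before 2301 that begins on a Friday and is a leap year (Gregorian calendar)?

2292

Jan 1 advances by 2 weekdays after a leap year and by 1 after a common year.
2301: Jan 1 is Tuesday.
2300: Monday
2299: Sunday
2298: Saturday
2297: Friday
2296: Wednesday (leap)
2295: Tuesday
2294: Monday
2293: Sunday
2292: Friday (leap)
2292 begins on a Friday and is a leap year.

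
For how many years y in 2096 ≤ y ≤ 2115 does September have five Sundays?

7

September has 30 days; it has five Sundays when Sunday falls among the first (month-length − 28) days — i.e. when September 1 is one of Sunday/Saturday.
September 1 by year: 2096:Sat✓ 2097:Sun✓ 2098:Mon 2099:Tue 2100:Wed 2101:Thu 2102:Fri 2103:Sat✓ 2104:Mon 2105:Tue 2106:Wed 2107:Thu 2108:Sat✓ 2109:Sun✓ 2110:Mon 2111:Tue 2112:Thu 2113:Fri 2114:Sat✓ 2115:Sun✓
Years with five Sundays: 2096, 2097, 2103, 2108, 2109, 2114, 2115 → 7.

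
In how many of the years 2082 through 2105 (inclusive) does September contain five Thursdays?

7

September has 30 days; it has five Thursdays when Thursday falls among the first (month-length − 28) days — i.e. when September 1 is one of Thursday/Wednesday.
September 1 by year: 2082:Tue 2083:Wed✓ 2084:Fri 2085:Sat 2086:Sun 2087:Mon 2088:Wed✓ 2089:Thu✓ 2090:Fri 2091:Sat 2092:Mon 2093:Tue 2094:Wed✓ 2095:Thu✓ 2096:Sat 2097:Sun 2098:Mon 2099:Tue 2100:Wed✓ 2101:Thu✓ 2102:Fri 2103:Sat 2104:Mon 2105:Tue
Years with five Thursdays: 2083, 2088, 2089, 2094, 2095, 2100, 2101 → 7.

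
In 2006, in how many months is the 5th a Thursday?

2

Check the 5th of each month of 2006: Jan 5: Thu, Feb 5: Sun, Mar 5: Sun, Apr 5: Wed, May 5: Fri, Jun 5: Mon, Jul 5: Wed, Aug 5: Sat, Sep 5: Tue, Oct 5: Thu, Nov 5: Sun, Dec 5: Tue.
Thursday occurs in January, October — 2 months.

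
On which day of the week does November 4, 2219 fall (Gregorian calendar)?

January 1, 2219 is a Friday.
November 4 is day 308 of the year, i.e. 307 days after Jan 1.
307 mod 7 = 6, so advance 6 weekdays from Friday: Thursday.

Thursday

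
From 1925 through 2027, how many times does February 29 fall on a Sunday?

3

Leap years in 1925–2027: 25 of them.
Feb 29 weekday advances by 5 (mod 7) from one leap year to the next four years later (or differs when a century non-leap intervenes).
Leap-day weekdays: 1928:Wed 1932:Mon 1936:Sat 1940:Thu 1944:Tue 1948:Sun✓ 1952:Fri 1956:Wed 1960:Mon 1964:Sat 1968:Thu 1972:Tue 1976:Sun✓ 1980:Fri 1984:Wed 1988:Mon 1992:Sat 1996:Thu 2000:Tue 2004:Sun✓ 2008:Fri 2012:Wed 2016:Mon 2020:Sat 2024:Thu
Sunday: 1948, 1976, 2004 → 3.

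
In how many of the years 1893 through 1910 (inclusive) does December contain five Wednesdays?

6

December has 31 days; it has five Wednesdays when Wednesday falls among the first (month-length − 28) days — i.e. when December 1 is one of Wednesday/Tuesday/Monday.
December 1 by year: 1893:Fri 1894:Sat 1895:Sun 1896:Tue✓ 1897:Wed✓ 1898:Thu 1899:Fri 1900:Sat 1901:Sun 1902:Mon✓ 1903:Tue✓ 1904:Thu 1905:Fri 1906:Sat 1907:Sun 1908:Tue✓ 1909:Wed✓ 1910:Thu
Years with five Wednesdays: 1896, 1897, 1902, 1903, 1908, 1909 → 6.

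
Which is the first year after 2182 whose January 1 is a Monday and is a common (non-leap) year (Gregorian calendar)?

Jan 1 advances by 2 weekdays after a leap year and by 1 after a common year.
2182: Jan 1 is Tuesday.
2183: Wednesday
2184: Thursday (leap)
2185: Saturday
2186: Sunday
2187: Monday
2187 begins on a Monday and is a common year.

2187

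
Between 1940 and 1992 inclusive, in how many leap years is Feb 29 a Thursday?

2

Leap years in 1940–1992: 14 of them.
Feb 29 weekday advances by 5 (mod 7) from one leap year to the next four years later (or differs when a century non-leap intervenes).
Leap-day weekdays: 1940:Thu✓ 1944:Tue 1948:Sun 1952:Fri 1956:Wed 1960:Mon 1964:Sat 1968:Thu✓ 1972:Tue 1976:Sun 1980:Fri 1984:Wed 1988:Mon 1992:Sat
Thursday: 1940, 1968 → 2.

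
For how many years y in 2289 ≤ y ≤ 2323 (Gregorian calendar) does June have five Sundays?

June has 30 days; it has five Sundays when Sunday falls among the first (month-length − 28) days — i.e. when June 1 is one of Sunday/Saturday.
June 1 by year: 2289:Sat✓ 2290:Sun✓ 2291:Mon 2292:Wed 2293:Thu 2294:Fri 2295:Sat✓ 2296:Mon 2297:Tue 2298:Wed 2299:Thu 2300:Fri 2301:Sat✓ 2302:Sun✓ 2303:Mon …(5 more)… 2309:Tue 2310:Wed 2311:Thu 2312:Sat✓ 2313:Sun✓ 2314:Mon 2315:Tue 2316:Thu 2317:Fri 2318:Sat✓ 2319:Sun✓ 2320:Tue 2321:Wed 2322:Thu 2323:Fri
Years with five Sundays: 2289, 2290, 2295, 2301, 2302, 2307, 2312, 2313, 2318, 2319 → 10.

10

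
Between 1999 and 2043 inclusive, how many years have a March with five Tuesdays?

March has 31 days; it has five Tuesdays when Tuesday falls among the first (month-length − 28) days — i.e. when March 1 is one of Tuesday/Monday/Sunday.
March 1 by year: 1999:Mon✓ 2000:Wed 2001:Thu 2002:Fri 2003:Sat 2004:Mon✓ 2005:Tue✓ 2006:Wed 2007:Thu 2008:Sat 2009:Sun✓ 2010:Mon✓ 2011:Tue✓ 2012:Thu 2013:Fri …(15 more)… 2029:Thu 2030:Fri 2031:Sat 2032:Mon✓ 2033:Tue✓ 2034:Wed 2035:Thu 2036:Sat 2037:Sun✓ 2038:Mon✓ 2039:Tue✓ 2040:Thu 2041:Fri 2042:Sat 2043:Sun✓
Years with five Tuesdays: 1999, 2004, 2005, 2009, 2010, 2011, 2015, 2016, 2020, 2021, 2022, 2026, 2027, 2032, 2033, 2037, 2038, 2039, 2043 → 19.

19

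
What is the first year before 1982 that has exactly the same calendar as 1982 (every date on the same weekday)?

Two years share a calendar iff Jan 1 falls on the same weekday and both are leap or both are common. 1982: Jan 1 is Friday, common year.
1981: Jan 1 Thursday, common
1980: Jan 1 Tuesday, leap
1979: Jan 1 Monday, common
1978: Jan 1 Sunday, common
1977: Jan 1 Saturday, common
1976: Jan 1 Thursday, leap
1975: Jan 1 Wednesday, common
1974: Jan 1 Tuesday, common
1973: Jan 1 Monday, common
1972: Jan 1 Saturday, leap
1971: Jan 1 Friday, common
1971 matches on both conditions.

1971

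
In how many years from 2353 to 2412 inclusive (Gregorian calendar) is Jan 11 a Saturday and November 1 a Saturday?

Check each year's weekday for Jan 11 and November 1:
  2353: Sun/Sun  2354: Mon/Mon  2355: Tue/Tue  2356: Wed/Thu  2357: Fri/Fri  2358: Sat/Sat ✓  2359: Sun/Sun  2360: Mon/Tue  2361: Wed/Wed  2362: Thu/Thu  2363: Fri/Fri  2364: Sat/Sun  2365: Mon/Mon  2366: Tue/Tue  …(32 more)…  2399: Mon/Mon  2400: Tue/Wed  2401: Thu/Thu  2402: Fri/Fri  2403: Sat/Sat ✓  2404: Sun/Mon  2405: Tue/Tue  2406: Wed/Wed  2407: Thu/Thu  2408: Fri/Sat  2409: Sun/Sun  2410: Mon/Mon  2411: Tue/Tue  2412: Wed/Thu
Both conditions hold in: 2358, 2369, 2375, 2386, 2397, 2403 — 6.

6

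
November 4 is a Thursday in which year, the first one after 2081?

2083

From one year to the next, a fixed date's weekday advances by 1, or by 2 when a Feb 29 lies between the two dates.
2081: November 4 is Tuesday.
2082: Wednesday (+1)
2083: Thursday (+1)
November 4 falls on a Thursday in 2083.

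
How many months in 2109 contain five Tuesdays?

A month of length L has five Tuesdays iff its first Tuesday is on day ≤ L−28 (so day 1–3 in a 31-day month, 1–2 in a 30-day month, day 1 in a leap February).
Checking each month of 2109: Jan starts Tue (31d) ✓; Feb starts Fri (28d); Mar starts Fri (31d); Apr starts Mon (30d) ✓; May starts Wed (31d); Jun starts Sat (30d); Jul starts Mon (31d) ✓; Aug starts Thu (31d); Sep starts Sun (30d); Oct starts Tue (31d) ✓; Nov starts Fri (30d); Dec starts Sun (31d) ✓.
Five-Tuesday months: January, April, July, October, December → 5.

5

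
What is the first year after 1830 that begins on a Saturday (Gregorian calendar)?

1831

Jan 1 advances by 2 weekdays after a leap year and by 1 after a common year.
1830: Jan 1 is Friday.
1831: Saturday
1831 begins on a Saturday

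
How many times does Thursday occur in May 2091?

May 2091 has 31 days and begins on Tuesday.
The first Thursday is May 3.
Thursdays fall on 3, 10, 17, 24, 31 — that's 5.

5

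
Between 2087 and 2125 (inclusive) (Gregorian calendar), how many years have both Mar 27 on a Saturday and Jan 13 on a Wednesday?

Check each year's weekday for Mar 27 and Jan 13:
  2087: Thu/Mon  2088: Sat/Tue  2089: Sun/Thu  2090: Mon/Fri  2091: Tue/Sat  2092: Thu/Sun  2093: Fri/Tue  2094: Sat/Wed ✓  2095: Sun/Thu  2096: Tue/Fri  2097: Wed/Sun  2098: Thu/Mon  2099: Fri/Tue  2100: Sat/Wed ✓  …(11 more)…  2112: Sun/Wed  2113: Mon/Fri  2114: Tue/Sat  2115: Wed/Sun  2116: Fri/Mon  2117: Sat/Wed ✓  2118: Sun/Thu  2119: Mon/Fri  2120: Wed/Sat  2121: Thu/Mon  2122: Fri/Tue  2123: Sat/Wed ✓  2124: Mon/Thu  2125: Tue/Sat
Both conditions hold in: 2094, 2100, 2106, 2117, 2123 — 5.

5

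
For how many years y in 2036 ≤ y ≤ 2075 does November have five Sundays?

November has 30 days; it has five Sundays when Sunday falls among the first (month-length − 28) days — i.e. when November 1 is one of Sunday/Saturday.
November 1 by year: 2036:Sat✓ 2037:Sun✓ 2038:Mon 2039:Tue 2040:Thu 2041:Fri 2042:Sat✓ 2043:Sun✓ 2044:Tue 2045:Wed 2046:Thu 2047:Fri 2048:Sun✓ 2049:Mon 2050:Tue …(10 more)… 2061:Tue 2062:Wed 2063:Thu 2064:Sat✓ 2065:Sun✓ 2066:Mon 2067:Tue 2068:Thu 2069:Fri 2070:Sat✓ 2071:Sun✓ 2072:Tue 2073:Wed 2074:Thu 2075:Fri
Years with five Sundays: 2036, 2037, 2042, 2043, 2048, 2053, 2054, 2059, 2064, 2065, 2070, 2071 → 12.

12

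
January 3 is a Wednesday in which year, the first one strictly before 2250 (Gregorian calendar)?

2249

From one year to the next, a fixed date's weekday advances by 1, or by 2 when a Feb 29 lies between the two dates.
2250: January 3 is Thursday.
2249: Wednesday (−1)
January 3 falls on a Wednesday in 2249.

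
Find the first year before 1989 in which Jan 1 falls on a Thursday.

1987

Jan 1 advances by 2 weekdays after a leap year and by 1 after a common year.
1989: Jan 1 is Sunday.
1988: Friday (leap)
1987: Thursday
1987 begins on a Thursday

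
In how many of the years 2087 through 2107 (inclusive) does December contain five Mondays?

8

December has 31 days; it has five Mondays when Monday falls among the first (month-length − 28) days — i.e. when December 1 is one of Monday/Sunday/Saturday.
December 1 by year: 2087:Mon✓ 2088:Wed 2089:Thu 2090:Fri 2091:Sat✓ 2092:Mon✓ 2093:Tue 2094:Wed 2095:Thu 2096:Sat✓ 2097:Sun✓ 2098:Mon✓ 2099:Tue 2100:Wed 2101:Thu 2102:Fri 2103:Sat✓ 2104:Mon✓ 2105:Tue 2106:Wed 2107:Thu
Years with five Mondays: 2087, 2091, 2092, 2096, 2097, 2098, 2103, 2104 → 8.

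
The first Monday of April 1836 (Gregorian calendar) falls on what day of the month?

4

April 1, 1836 is a Friday, so the first Monday is the 4th.
The first Monday is 4 + 0 = 4.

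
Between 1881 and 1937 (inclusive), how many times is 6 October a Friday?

8

Track 6 October's weekday year by year (advancing +1, or +2 across a Feb 29):
  1881: Thu  1882: Fri (+1) ✓  1883: Sat (+1)  1884: Mon (+2)  1885: Tue (+1)
  1886: Wed (+1)  1887: Thu (+1)  1888: Sat (+2)  1889: Sun (+1)  1890: Mon (+1)
  1891: Tue (+1)  1892: Thu (+2)  1893: Fri (+1) ✓  1894: Sat (+1)  … (29 more years) …
  1924: Mon (+2)  1925: Tue (+1)  1926: Wed (+1)  1927: Thu (+1)  1928: Sat (+2)
  1929: Sun (+1)  1930: Mon (+1)  1931: Tue (+1)  1932: Thu (+2)  1933: Fri (+1) ✓
  1934: Sat (+1)  1935: Sun (+1)  1936: Tue (+2)  1937: Wed (+1)
Friday years: 1882, 1893, 1899, 1905, 1911, 1916, 1922, 1933 — 8 in total.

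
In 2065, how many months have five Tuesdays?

A month of length L has five Tuesdays iff its first Tuesday is on day ≤ L−28 (so day 1–3 in a 31-day month, 1–2 in a 30-day month, day 1 in a leap February).
Checking each month of 2065: Jan starts Thu (31d); Feb starts Sun (28d); Mar starts Sun (31d) ✓; Apr starts Wed (30d); May starts Fri (31d); Jun starts Mon (30d) ✓; Jul starts Wed (31d); Aug starts Sat (31d); Sep starts Tue (30d) ✓; Oct starts Thu (31d); Nov starts Sun (30d); Dec starts Tue (31d) ✓.
Five-Tuesday months: March, June, September, December → 4.

4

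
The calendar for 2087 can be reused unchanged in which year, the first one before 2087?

2081

Two years share a calendar iff Jan 1 falls on the same weekday and both are leap or both are common. 2087: Jan 1 is Wednesday, common year.
2086: Jan 1 Tuesday, common
2085: Jan 1 Monday, common
2084: Jan 1 Saturday, leap
2083: Jan 1 Friday, common
2082: Jan 1 Thursday, common
2081: Jan 1 Wednesday, common
2081 matches on both conditions.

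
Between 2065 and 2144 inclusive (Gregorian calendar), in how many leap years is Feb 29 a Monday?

3

Leap years in 2065–2144: 19 of them.
Feb 29 weekday advances by 5 (mod 7) from one leap year to the next four years later (or differs when a century non-leap intervenes).
Leap-day weekdays: 2068:Wed 2072:Mon✓ 2076:Sat 2080:Thu 2084:Tue 2088:Sun 2092:Fri 2096:Wed 2104:Fri 2108:Wed 2112:Mon✓ 2116:Sat 2120:Thu 2124:Tue 2128:Sun 2132:Fri 2136:Wed 2140:Mon✓ 2144:Sat
Monday: 2072, 2112, 2140 → 3.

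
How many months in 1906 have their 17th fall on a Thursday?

1

Check the 17th of each month of 1906: Jan 17: Wed, Feb 17: Sat, Mar 17: Sat, Apr 17: Tue, May 17: Thu, Jun 17: Sun, Jul 17: Tue, Aug 17: Fri, Sep 17: Mon, Oct 17: Wed, Nov 17: Sat, Dec 17: Mon.
Thursday occurs in May — 1 month.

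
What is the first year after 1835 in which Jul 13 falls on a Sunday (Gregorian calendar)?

From one year to the next, a fixed date's weekday advances by 1, or by 2 when a Feb 29 lies between the two dates.
1835: July 13 is Monday.
1836: Wednesday (+2)
1837: Thursday (+1)
1838: Friday (+1)
1839: Saturday (+1)
1840: Monday (+2)
1841: Tuesday (+1)
1842: Wednesday (+1)
1843: Thursday (+1)
1844: Saturday (+2)
1845: Sunday (+1)
Jul 13 falls on a Sunday in 1845.

1845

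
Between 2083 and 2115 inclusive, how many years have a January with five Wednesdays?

13

January has 31 days; it has five Wednesdays when Wednesday falls among the first (month-length − 28) days — i.e. when January 1 is one of Wednesday/Tuesday/Monday.
January 1 by year: 2083:Fri 2084:Sat 2085:Mon✓ 2086:Tue✓ 2087:Wed✓ 2088:Thu 2089:Sat 2090:Sun 2091:Mon✓ 2092:Tue✓ 2093:Thu 2094:Fri 2095:Sat 2096:Sun 2097:Tue✓ …(3 more)… 2101:Sat 2102:Sun 2103:Mon✓ 2104:Tue✓ 2105:Thu 2106:Fri 2107:Sat 2108:Sun 2109:Tue✓ 2110:Wed✓ 2111:Thu 2112:Fri 2113:Sun 2114:Mon✓ 2115:Tue✓
Years with five Wednesdays: 2085, 2086, 2087, 2091, 2092, 2097, 2098, 2103, 2104, 2109, 2110, 2114, 2115 → 13.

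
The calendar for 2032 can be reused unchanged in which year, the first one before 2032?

Two years share a calendar iff Jan 1 falls on the same weekday and both are leap or both are common. 2032: Jan 1 is Thursday, leap year.
2031: Jan 1 Wednesday, common
2030: Jan 1 Tuesday, common
2029: Jan 1 Monday, common
2028: Jan 1 Saturday, leap
2027: Jan 1 Friday, common
2026: Jan 1 Thursday, common
2025: Jan 1 Wednesday, common
2024: Jan 1 Monday, leap
2023: Jan 1 Sunday, common
2022: Jan 1 Saturday, common
2021: Jan 1 Friday, common
2020: Jan 1 Wednesday, leap
2019: Jan 1 Tuesday, common
2018: Jan 1 Monday, common
2017: Jan 1 Sunday, common
2016: Jan 1 Friday, leap
2015: Jan 1 Thursday, common
2014: Jan 1 Wednesday, common
2013: Jan 1 Tuesday, common
2012: Jan 1 Sunday, leap
2011: Jan 1 Saturday, common
2010: Jan 1 Friday, common
2009: Jan 1 Thursday, common
2008: Jan 1 Tuesday, leap
2007: Jan 1 Monday, common
2006: Jan 1 Sunday, common
2005: Jan 1 Saturday, common
2004: Jan 1 Thursday, leap
2004 matches on both conditions.

2004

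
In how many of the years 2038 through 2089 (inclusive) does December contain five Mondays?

December has 31 days; it has five Mondays when Monday falls among the first (month-length − 28) days — i.e. when December 1 is one of Monday/Sunday/Saturday.
December 1 by year: 2038:Wed 2039:Thu 2040:Sat✓ 2041:Sun✓ 2042:Mon✓ 2043:Tue 2044:Thu 2045:Fri 2046:Sat✓ 2047:Sun✓ 2048:Tue 2049:Wed 2050:Thu 2051:Fri 2052:Sun✓ …(22 more)… 2075:Sun✓ 2076:Tue 2077:Wed 2078:Thu 2079:Fri 2080:Sun✓ 2081:Mon✓ 2082:Tue 2083:Wed 2084:Fri 2085:Sat✓ 2086:Sun✓ 2087:Mon✓ 2088:Wed 2089:Thu
Years with five Mondays: 2040, 2041, 2042, 2046, 2047, 2052, 2053, 2057, 2058, 2059, 2063, 2064, 2068, 2069, 2070, 2074, 2075, 2080, 2081, 2085, 2086, 2087 → 22.

22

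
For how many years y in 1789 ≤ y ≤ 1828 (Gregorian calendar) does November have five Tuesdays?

November has 30 days; it has five Tuesdays when Tuesday falls among the first (month-length − 28) days — i.e. when November 1 is one of Tuesday/Monday.
November 1 by year: 1789:Sun 1790:Mon✓ 1791:Tue✓ 1792:Thu 1793:Fri 1794:Sat 1795:Sun 1796:Tue✓ 1797:Wed 1798:Thu 1799:Fri 1800:Sat 1801:Sun 1802:Mon✓ 1803:Tue✓ …(10 more)… 1814:Tue✓ 1815:Wed 1816:Fri 1817:Sat 1818:Sun 1819:Mon✓ 1820:Wed 1821:Thu 1822:Fri 1823:Sat 1824:Mon✓ 1825:Tue✓ 1826:Wed 1827:Thu 1828:Sat
Years with five Tuesdays: 1790, 1791, 1796, 1802, 1803, 1808, 1813, 1814, 1819, 1824, 1825 → 11.

11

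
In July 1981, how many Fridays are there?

5

July 1981 has 31 days and begins on Wednesday.
The first Friday is July 3.
Fridays fall on 3, 10, 17, 24, 31 — that's 5.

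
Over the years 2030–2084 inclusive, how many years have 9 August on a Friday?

Track 9 August's weekday year by year (advancing +1, or +2 across a Feb 29):
  2030: Fri ✓  2031: Sat (+1)  2032: Mon (+2)  2033: Tue (+1)  2034: Wed (+1)
  2035: Thu (+1)  2036: Sat (+2)  2037: Sun (+1)  2038: Mon (+1)  2039: Tue (+1)
  2040: Thu (+2)  2041: Fri (+1) ✓  2042: Sat (+1)  2043: Sun (+1)  … (27 more years) …
  2071: Sun (+1)  2072: Tue (+2)  2073: Wed (+1)  2074: Thu (+1)  2075: Fri (+1) ✓
  2076: Sun (+2)  2077: Mon (+1)  2078: Tue (+1)  2079: Wed (+1)  2080: Fri (+2) ✓
  2081: Sat (+1)  2082: Sun (+1)  2083: Mon (+1)  2084: Wed (+2)
Friday years: 2030, 2041, 2047, 2052, 2058, 2069, 2075, 2080 — 8 in total.

8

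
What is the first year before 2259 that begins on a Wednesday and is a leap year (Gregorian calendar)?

Jan 1 advances by 2 weekdays after a leap year and by 1 after a common year.
2259: Jan 1 is Saturday.
2258: Friday
2257: Thursday
2256: Tuesday (leap)
2255: Monday
2254: Sunday
2253: Saturday
2252: Thursday (leap)
2251: Wednesday
2250: Tuesday
2249: Monday
2248: Saturday (leap)
2247: Friday
2246: Thursday
2245: Wednesday
2244: Monday (leap)
2243: Sunday
2242: Saturday
2241: Friday
2240: Wednesday (leap)
2240 begins on a Wednesday and is a leap year.

2240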